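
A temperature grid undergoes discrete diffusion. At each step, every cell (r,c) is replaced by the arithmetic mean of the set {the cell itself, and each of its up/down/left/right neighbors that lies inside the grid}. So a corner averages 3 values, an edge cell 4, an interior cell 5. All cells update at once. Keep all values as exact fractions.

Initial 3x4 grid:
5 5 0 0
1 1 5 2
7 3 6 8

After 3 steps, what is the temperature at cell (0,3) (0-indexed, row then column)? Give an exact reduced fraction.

Answer: 343/135

Derivation:
Step 1: cell (0,3) = 2/3
Step 2: cell (0,3) = 83/36
Step 3: cell (0,3) = 343/135
Full grid after step 3:
  1403/432 21103/7200 19753/7200 343/135
  24893/7200 10387/3000 6623/2000 16577/4800
  1637/432 28153/7200 30503/7200 4489/1080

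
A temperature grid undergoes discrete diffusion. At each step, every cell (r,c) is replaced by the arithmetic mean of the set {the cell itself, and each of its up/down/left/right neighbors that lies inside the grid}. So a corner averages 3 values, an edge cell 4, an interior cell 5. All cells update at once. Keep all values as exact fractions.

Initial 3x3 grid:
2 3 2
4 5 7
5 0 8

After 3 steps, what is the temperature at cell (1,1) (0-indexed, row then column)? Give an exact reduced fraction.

Step 1: cell (1,1) = 19/5
Step 2: cell (1,1) = 104/25
Step 3: cell (1,1) = 1971/500
Full grid after step 3:
  307/90 1511/400 1463/360
  4433/1200 1971/500 10741/2400
  1363/360 10241/2400 91/20

Answer: 1971/500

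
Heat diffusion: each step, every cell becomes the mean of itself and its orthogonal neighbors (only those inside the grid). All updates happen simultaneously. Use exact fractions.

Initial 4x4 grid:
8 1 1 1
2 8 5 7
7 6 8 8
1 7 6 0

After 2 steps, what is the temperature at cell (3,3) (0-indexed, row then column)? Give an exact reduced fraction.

Step 1: cell (3,3) = 14/3
Step 2: cell (3,3) = 47/9
Full grid after step 2:
  173/36 437/120 153/40 41/12
  1099/240 563/100 481/100 99/20
  449/80 136/25 153/25 167/30
  14/3 449/80 1291/240 47/9

Answer: 47/9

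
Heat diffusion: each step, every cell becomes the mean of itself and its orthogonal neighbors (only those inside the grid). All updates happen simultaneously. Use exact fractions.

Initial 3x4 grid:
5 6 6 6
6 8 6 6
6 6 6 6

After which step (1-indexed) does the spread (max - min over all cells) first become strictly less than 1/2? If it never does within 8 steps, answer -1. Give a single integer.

Answer: 2

Derivation:
Step 1: max=13/2, min=17/3, spread=5/6
Step 2: max=159/25, min=6, spread=9/25
  -> spread < 1/2 first at step 2
Step 3: max=1253/200, min=1213/200, spread=1/5
Step 4: max=268357/43200, min=43807/7200, spread=1103/8640
Step 5: max=13386089/2160000, min=1466911/240000, spread=18389/216000
Step 6: max=962254997/155520000, min=1100873/180000, spread=444029/6220800
Step 7: max=57640076423/9331200000, min=2382110627/388800000, spread=3755371/74649600
Step 8: max=1152144171719/186624000000, min=143016050543/23328000000, spread=64126139/1492992000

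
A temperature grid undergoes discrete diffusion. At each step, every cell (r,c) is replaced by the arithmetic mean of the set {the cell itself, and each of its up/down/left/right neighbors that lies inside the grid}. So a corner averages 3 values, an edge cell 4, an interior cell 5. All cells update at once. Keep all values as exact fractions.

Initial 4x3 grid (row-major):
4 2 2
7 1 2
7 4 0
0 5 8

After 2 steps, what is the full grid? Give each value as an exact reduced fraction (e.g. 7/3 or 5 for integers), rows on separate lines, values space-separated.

After step 1:
  13/3 9/4 2
  19/4 16/5 5/4
  9/2 17/5 7/2
  4 17/4 13/3
After step 2:
  34/9 707/240 11/6
  1007/240 297/100 199/80
  333/80 377/100 749/240
  17/4 959/240 145/36

Answer: 34/9 707/240 11/6
1007/240 297/100 199/80
333/80 377/100 749/240
17/4 959/240 145/36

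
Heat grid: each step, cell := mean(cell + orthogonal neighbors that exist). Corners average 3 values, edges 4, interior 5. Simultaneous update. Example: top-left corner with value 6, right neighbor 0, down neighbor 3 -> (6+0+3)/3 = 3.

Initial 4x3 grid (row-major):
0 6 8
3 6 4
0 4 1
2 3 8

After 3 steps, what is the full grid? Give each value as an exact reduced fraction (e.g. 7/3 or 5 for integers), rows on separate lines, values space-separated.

Answer: 1331/360 5159/1200 74/15
3769/1200 4017/1000 899/200
10457/3600 20257/6000 2497/600
5863/2160 49313/14400 2711/720

Derivation:
After step 1:
  3 5 6
  9/4 23/5 19/4
  9/4 14/5 17/4
  5/3 17/4 4
After step 2:
  41/12 93/20 21/4
  121/40 97/25 49/10
  269/120 363/100 79/20
  49/18 763/240 25/6
After step 3:
  1331/360 5159/1200 74/15
  3769/1200 4017/1000 899/200
  10457/3600 20257/6000 2497/600
  5863/2160 49313/14400 2711/720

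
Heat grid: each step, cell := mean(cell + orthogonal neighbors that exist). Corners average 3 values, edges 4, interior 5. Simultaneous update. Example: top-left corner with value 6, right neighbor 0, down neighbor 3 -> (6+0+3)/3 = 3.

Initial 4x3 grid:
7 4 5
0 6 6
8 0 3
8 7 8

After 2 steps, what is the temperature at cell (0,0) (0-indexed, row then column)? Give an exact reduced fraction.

Step 1: cell (0,0) = 11/3
Step 2: cell (0,0) = 173/36
Full grid after step 2:
  173/36 521/120 31/6
  967/240 19/4 349/80
  1303/240 22/5 401/80
  209/36 1453/240 16/3

Answer: 173/36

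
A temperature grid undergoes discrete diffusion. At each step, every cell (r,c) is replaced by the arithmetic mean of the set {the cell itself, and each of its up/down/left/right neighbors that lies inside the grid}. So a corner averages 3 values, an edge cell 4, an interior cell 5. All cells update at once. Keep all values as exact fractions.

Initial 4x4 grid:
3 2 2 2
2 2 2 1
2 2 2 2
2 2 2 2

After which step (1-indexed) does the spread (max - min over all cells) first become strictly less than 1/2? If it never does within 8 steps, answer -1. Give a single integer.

Step 1: max=7/3, min=5/3, spread=2/3
Step 2: max=41/18, min=209/120, spread=193/360
Step 3: max=473/216, min=3943/2160, spread=787/2160
  -> spread < 1/2 first at step 3
Step 4: max=69439/32400, min=200597/108000, spread=92599/324000
Step 5: max=2049013/972000, min=6118253/3240000, spread=2135371/9720000
Step 6: max=60709993/29160000, min=11576429/6075000, spread=25715669/145800000
Step 7: max=360922859/174960000, min=5602106849/2916000000, spread=1239822403/8748000000
Step 8: max=53742121489/26244000000, min=84515776411/43740000000, spread=3790819553/32805000000

Answer: 3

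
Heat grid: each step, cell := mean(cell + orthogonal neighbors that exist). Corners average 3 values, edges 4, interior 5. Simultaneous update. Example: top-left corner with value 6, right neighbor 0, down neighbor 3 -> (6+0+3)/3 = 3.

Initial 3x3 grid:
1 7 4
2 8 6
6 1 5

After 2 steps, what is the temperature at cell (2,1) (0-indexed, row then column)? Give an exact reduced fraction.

Step 1: cell (2,1) = 5
Step 2: cell (2,1) = 21/5
Full grid after step 2:
  151/36 47/10 197/36
  923/240 124/25 1213/240
  49/12 21/5 59/12

Answer: 21/5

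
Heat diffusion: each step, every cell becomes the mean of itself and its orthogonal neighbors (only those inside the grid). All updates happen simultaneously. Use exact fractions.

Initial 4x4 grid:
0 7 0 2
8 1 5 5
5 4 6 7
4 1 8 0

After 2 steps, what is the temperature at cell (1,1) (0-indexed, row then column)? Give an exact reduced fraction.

Step 1: cell (1,1) = 5
Step 2: cell (1,1) = 173/50
Full grid after step 2:
  7/2 31/8 337/120 127/36
  75/16 173/50 453/100 899/240
  929/240 239/50 421/100 81/16
  77/18 221/60 19/4 53/12

Answer: 173/50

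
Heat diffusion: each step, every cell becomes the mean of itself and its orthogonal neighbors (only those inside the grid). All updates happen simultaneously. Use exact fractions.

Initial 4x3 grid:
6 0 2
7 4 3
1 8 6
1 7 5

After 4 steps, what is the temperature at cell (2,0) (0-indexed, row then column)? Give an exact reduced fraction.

Answer: 106123/24000

Derivation:
Step 1: cell (2,0) = 17/4
Step 2: cell (2,0) = 339/80
Step 3: cell (2,0) = 3539/800
Step 4: cell (2,0) = 106123/24000
Full grid after step 4:
  251351/64800 89473/24000 234901/64800
  897527/216000 5129/1250 880027/216000
  106123/24000 183653/40000 112123/24000
  197699/43200 459647/96000 214999/43200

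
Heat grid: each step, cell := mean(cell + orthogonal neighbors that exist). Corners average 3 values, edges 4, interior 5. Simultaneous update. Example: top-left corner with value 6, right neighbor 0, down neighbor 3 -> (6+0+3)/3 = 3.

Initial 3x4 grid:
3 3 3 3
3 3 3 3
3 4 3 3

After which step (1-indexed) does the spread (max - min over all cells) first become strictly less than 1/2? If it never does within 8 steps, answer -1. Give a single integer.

Step 1: max=10/3, min=3, spread=1/3
  -> spread < 1/2 first at step 1
Step 2: max=391/120, min=3, spread=31/120
Step 3: max=3451/1080, min=3, spread=211/1080
Step 4: max=340897/108000, min=5447/1800, spread=14077/108000
Step 5: max=3056407/972000, min=327683/108000, spread=5363/48600
Step 6: max=91220809/29160000, min=182869/60000, spread=93859/1166400
Step 7: max=5459074481/1749600000, min=296936467/97200000, spread=4568723/69984000
Step 8: max=326708435629/104976000000, min=8929618889/2916000000, spread=8387449/167961600

Answer: 1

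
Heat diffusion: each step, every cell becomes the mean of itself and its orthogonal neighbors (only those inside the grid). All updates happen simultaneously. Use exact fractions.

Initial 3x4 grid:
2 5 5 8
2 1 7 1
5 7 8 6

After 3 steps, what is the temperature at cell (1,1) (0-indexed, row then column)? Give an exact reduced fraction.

Step 1: cell (1,1) = 22/5
Step 2: cell (1,1) = 99/25
Step 3: cell (1,1) = 27199/6000
Full grid after step 3:
  647/180 4723/1200 2233/450 2701/540
  26383/7200 27199/6000 29299/6000 39073/7200
  9439/2160 33913/7200 4417/800 1291/240

Answer: 27199/6000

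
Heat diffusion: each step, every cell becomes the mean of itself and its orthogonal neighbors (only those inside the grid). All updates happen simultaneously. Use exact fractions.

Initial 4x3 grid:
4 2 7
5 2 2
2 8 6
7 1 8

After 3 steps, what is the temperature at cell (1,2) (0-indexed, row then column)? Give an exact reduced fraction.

Answer: 30331/7200

Derivation:
Step 1: cell (1,2) = 17/4
Step 2: cell (1,2) = 1063/240
Step 3: cell (1,2) = 30331/7200
Full grid after step 3:
  4079/1080 53767/14400 2167/540
  27631/7200 25193/6000 30331/7200
  32381/7200 6617/1500 11927/2400
  9683/2160 4537/900 399/80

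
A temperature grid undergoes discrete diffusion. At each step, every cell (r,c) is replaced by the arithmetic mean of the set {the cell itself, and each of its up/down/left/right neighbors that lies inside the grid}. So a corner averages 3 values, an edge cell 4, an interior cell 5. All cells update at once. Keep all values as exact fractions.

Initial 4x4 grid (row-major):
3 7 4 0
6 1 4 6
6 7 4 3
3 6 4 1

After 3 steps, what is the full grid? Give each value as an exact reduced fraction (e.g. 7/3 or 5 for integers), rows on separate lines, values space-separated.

Answer: 124/27 15073/3600 14041/3600 7613/2160
16573/3600 68/15 23387/6000 25937/7200
1989/400 9089/2000 12263/3000 5141/1440
3511/720 11219/2400 5741/1440 3857/1080

Derivation:
After step 1:
  16/3 15/4 15/4 10/3
  4 5 19/5 13/4
  11/2 24/5 22/5 7/2
  5 5 15/4 8/3
After step 2:
  157/36 107/24 439/120 31/9
  119/24 427/100 101/25 833/240
  193/40 247/50 81/20 829/240
  31/6 371/80 949/240 119/36
After step 3:
  124/27 15073/3600 14041/3600 7613/2160
  16573/3600 68/15 23387/6000 25937/7200
  1989/400 9089/2000 12263/3000 5141/1440
  3511/720 11219/2400 5741/1440 3857/1080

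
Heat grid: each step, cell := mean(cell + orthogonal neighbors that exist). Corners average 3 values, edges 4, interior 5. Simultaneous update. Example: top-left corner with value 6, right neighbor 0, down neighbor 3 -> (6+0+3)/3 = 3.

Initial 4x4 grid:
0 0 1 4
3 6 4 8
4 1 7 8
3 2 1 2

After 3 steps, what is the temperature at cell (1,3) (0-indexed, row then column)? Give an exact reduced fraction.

Answer: 33767/7200

Derivation:
Step 1: cell (1,3) = 6
Step 2: cell (1,3) = 1307/240
Step 3: cell (1,3) = 33767/7200
Full grid after step 3:
  32/15 161/60 766/225 9377/2160
  111/40 1499/500 25019/6000 33767/7200
  113/40 6887/2000 5971/1500 34759/7200
  139/48 1403/480 26869/7200 562/135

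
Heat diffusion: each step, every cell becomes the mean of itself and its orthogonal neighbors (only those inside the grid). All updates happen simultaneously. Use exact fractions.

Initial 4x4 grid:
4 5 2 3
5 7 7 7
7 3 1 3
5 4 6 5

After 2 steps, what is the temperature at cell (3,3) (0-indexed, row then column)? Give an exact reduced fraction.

Answer: 38/9

Derivation:
Step 1: cell (3,3) = 14/3
Step 2: cell (3,3) = 38/9
Full grid after step 2:
  179/36 1129/240 351/80 53/12
  1249/240 497/100 469/100 89/20
  1229/240 233/50 106/25 53/12
  89/18 547/120 103/24 38/9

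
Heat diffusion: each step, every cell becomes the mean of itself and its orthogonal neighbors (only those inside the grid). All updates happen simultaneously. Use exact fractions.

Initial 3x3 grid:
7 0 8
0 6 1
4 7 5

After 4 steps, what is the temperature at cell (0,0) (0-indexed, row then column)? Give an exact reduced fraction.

Step 1: cell (0,0) = 7/3
Step 2: cell (0,0) = 71/18
Step 3: cell (0,0) = 3799/1080
Step 4: cell (0,0) = 251513/64800
Full grid after step 4:
  251513/64800 3291467/864000 59239/14400
  367663/96000 93919/22500 882773/216000
  540401/129600 198269/48000 285263/64800

Answer: 251513/64800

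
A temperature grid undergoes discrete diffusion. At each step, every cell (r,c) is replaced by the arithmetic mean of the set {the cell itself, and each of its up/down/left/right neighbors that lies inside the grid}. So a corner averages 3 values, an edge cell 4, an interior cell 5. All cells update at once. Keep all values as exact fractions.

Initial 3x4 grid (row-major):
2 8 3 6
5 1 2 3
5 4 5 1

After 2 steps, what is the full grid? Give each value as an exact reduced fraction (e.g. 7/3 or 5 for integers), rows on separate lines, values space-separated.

Answer: 47/12 69/16 301/80 47/12
203/48 173/50 351/100 16/5
35/9 185/48 251/80 3

Derivation:
After step 1:
  5 7/2 19/4 4
  13/4 4 14/5 3
  14/3 15/4 3 3
After step 2:
  47/12 69/16 301/80 47/12
  203/48 173/50 351/100 16/5
  35/9 185/48 251/80 3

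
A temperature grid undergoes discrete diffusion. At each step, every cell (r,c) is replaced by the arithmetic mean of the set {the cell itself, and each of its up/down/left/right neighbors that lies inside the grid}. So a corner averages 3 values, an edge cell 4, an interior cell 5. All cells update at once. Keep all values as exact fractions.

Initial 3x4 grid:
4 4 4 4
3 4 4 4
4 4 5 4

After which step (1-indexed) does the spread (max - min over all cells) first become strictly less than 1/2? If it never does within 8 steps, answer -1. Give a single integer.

Step 1: max=13/3, min=11/3, spread=2/3
Step 2: max=511/120, min=893/240, spread=43/80
Step 3: max=4531/1080, min=8203/2160, spread=859/2160
  -> spread < 1/2 first at step 3
Step 4: max=26813/6480, min=100069/25920, spread=7183/25920
Step 5: max=801131/194400, min=6030671/1555200, spread=378377/1555200
Step 6: max=2983771/729000, min=364548133/93312000, spread=3474911/18662400
Step 7: max=1426911817/349920000, min=21958578767/5598720000, spread=174402061/1119744000
Step 8: max=42641636509/10497600000, min=1322855776813/335923200000, spread=1667063659/13436928000

Answer: 3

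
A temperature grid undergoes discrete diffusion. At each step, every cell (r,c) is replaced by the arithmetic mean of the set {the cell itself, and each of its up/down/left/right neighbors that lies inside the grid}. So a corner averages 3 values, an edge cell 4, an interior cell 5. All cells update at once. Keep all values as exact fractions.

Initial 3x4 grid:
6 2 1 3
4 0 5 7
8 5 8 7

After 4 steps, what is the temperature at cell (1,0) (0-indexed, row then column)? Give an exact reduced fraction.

Answer: 1825241/432000

Derivation:
Step 1: cell (1,0) = 9/2
Step 2: cell (1,0) = 521/120
Step 3: cell (1,0) = 30499/7200
Step 4: cell (1,0) = 1825241/432000
Full grid after step 4:
  81553/21600 4189/1125 105911/27000 275359/64800
  1825241/432000 765589/180000 90621/20000 696247/144000
  303709/64800 523019/108000 556519/108000 348509/64800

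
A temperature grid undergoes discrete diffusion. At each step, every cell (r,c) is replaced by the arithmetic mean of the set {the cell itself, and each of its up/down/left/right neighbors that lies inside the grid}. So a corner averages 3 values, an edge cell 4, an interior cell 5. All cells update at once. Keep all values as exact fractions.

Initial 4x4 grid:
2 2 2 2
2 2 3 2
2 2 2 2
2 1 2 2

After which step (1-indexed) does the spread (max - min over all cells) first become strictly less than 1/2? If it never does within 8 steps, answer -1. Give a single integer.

Step 1: max=9/4, min=5/3, spread=7/12
Step 2: max=111/50, min=209/120, spread=287/600
  -> spread < 1/2 first at step 2
Step 3: max=5167/2400, min=1949/1080, spread=7523/21600
Step 4: max=23171/10800, min=60461/32400, spread=2263/8100
Step 5: max=27473/12960, min=1830683/972000, spread=7181/30375
Step 6: max=4105093/1944000, min=55770863/29160000, spread=1451383/7290000
Step 7: max=610916567/291600000, min=1686254129/874800000, spread=36623893/218700000
Step 8: max=18236882681/8748000000, min=51015853631/26244000000, spread=923698603/6561000000

Answer: 2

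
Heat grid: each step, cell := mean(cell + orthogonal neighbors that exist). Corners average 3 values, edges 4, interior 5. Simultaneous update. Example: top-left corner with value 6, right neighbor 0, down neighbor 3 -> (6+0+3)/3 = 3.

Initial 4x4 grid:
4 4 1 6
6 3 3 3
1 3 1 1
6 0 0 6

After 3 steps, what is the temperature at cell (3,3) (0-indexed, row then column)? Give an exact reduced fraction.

Step 1: cell (3,3) = 7/3
Step 2: cell (3,3) = 41/18
Step 3: cell (3,3) = 607/270
Full grid after step 3:
  1031/270 11963/3600 11683/3600 3331/1080
  12053/3600 2411/750 8137/3000 5219/1800
  445/144 59/24 359/150 4331/1800
  2773/1080 853/360 3701/1800 607/270

Answer: 607/270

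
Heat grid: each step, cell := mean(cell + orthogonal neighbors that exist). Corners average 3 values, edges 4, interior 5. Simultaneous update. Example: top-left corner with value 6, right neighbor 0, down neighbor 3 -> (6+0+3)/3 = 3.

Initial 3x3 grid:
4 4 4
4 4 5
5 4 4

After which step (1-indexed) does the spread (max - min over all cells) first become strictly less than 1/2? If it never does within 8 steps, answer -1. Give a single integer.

Answer: 1

Derivation:
Step 1: max=13/3, min=4, spread=1/3
  -> spread < 1/2 first at step 1
Step 2: max=1027/240, min=49/12, spread=47/240
Step 3: max=4621/1080, min=331/80, spread=61/432
Step 4: max=275837/64800, min=179633/43200, spread=511/5184
Step 5: max=16511089/3888000, min=10827851/2592000, spread=4309/62208
Step 6: max=988103633/233280000, min=217058099/51840000, spread=36295/746496
Step 7: max=59196243901/13996800000, min=39145649059/9331200000, spread=305773/8957952
Step 8: max=3547329511397/839808000000, min=2351469929473/559872000000, spread=2575951/107495424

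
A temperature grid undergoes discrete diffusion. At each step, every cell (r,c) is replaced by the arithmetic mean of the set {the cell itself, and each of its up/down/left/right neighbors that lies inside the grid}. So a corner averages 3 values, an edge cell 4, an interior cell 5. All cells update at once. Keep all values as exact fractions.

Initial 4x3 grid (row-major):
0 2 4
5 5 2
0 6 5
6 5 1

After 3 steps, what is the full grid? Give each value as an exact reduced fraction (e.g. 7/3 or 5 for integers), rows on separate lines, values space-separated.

After step 1:
  7/3 11/4 8/3
  5/2 4 4
  17/4 21/5 7/2
  11/3 9/2 11/3
After step 2:
  91/36 47/16 113/36
  157/48 349/100 85/24
  877/240 409/100 461/120
  149/36 481/120 35/9
After step 3:
  629/216 14513/4800 1385/432
  23297/7200 1733/500 12611/3600
  27277/7200 22901/6000 6913/1800
  8497/2160 29027/7200 2113/540

Answer: 629/216 14513/4800 1385/432
23297/7200 1733/500 12611/3600
27277/7200 22901/6000 6913/1800
8497/2160 29027/7200 2113/540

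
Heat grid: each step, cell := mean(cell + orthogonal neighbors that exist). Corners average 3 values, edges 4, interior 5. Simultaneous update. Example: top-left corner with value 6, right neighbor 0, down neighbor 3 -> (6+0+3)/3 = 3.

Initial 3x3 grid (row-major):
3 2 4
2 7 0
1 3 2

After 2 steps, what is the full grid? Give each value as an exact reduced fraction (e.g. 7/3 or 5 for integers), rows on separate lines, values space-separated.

After step 1:
  7/3 4 2
  13/4 14/5 13/4
  2 13/4 5/3
After step 2:
  115/36 167/60 37/12
  623/240 331/100 583/240
  17/6 583/240 49/18

Answer: 115/36 167/60 37/12
623/240 331/100 583/240
17/6 583/240 49/18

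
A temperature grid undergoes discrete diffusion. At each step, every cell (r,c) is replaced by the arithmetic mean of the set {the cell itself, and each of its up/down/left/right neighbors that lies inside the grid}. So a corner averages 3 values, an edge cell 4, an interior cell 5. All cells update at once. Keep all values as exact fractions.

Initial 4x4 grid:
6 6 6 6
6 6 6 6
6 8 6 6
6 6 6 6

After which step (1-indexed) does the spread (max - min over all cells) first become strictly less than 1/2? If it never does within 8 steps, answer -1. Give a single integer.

Step 1: max=13/2, min=6, spread=1/2
Step 2: max=161/25, min=6, spread=11/25
  -> spread < 1/2 first at step 2
Step 3: max=7567/1200, min=6, spread=367/1200
Step 4: max=33971/5400, min=1813/300, spread=1337/5400
Step 5: max=1013669/162000, min=54469/9000, spread=33227/162000
Step 6: max=30374327/4860000, min=328049/54000, spread=849917/4860000
Step 7: max=908514347/145800000, min=4928533/810000, spread=21378407/145800000
Step 8: max=27210462371/4374000000, min=1481688343/243000000, spread=540072197/4374000000

Answer: 2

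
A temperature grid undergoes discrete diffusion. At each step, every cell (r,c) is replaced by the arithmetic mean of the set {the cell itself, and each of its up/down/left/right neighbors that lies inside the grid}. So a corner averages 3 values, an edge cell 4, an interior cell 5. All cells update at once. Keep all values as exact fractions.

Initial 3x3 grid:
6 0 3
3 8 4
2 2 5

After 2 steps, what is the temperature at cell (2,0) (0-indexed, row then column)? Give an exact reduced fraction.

Answer: 34/9

Derivation:
Step 1: cell (2,0) = 7/3
Step 2: cell (2,0) = 34/9
Full grid after step 2:
  4 779/240 139/36
  809/240 433/100 18/5
  34/9 273/80 155/36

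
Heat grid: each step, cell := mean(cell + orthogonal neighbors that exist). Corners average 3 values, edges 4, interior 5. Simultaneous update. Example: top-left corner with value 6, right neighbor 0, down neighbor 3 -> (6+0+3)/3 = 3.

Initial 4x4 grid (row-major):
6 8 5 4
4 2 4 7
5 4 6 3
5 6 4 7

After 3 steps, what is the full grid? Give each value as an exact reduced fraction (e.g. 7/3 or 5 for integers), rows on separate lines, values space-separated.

Answer: 3643/720 2021/400 18037/3600 11003/2160
3857/800 9517/2000 29477/6000 35159/7200
33857/7200 28739/6000 28513/6000 36511/7200
10541/2160 17371/3600 18323/3600 10807/2160

Derivation:
After step 1:
  6 21/4 21/4 16/3
  17/4 22/5 24/5 9/2
  9/2 23/5 21/5 23/4
  16/3 19/4 23/4 14/3
After step 2:
  31/6 209/40 619/120 181/36
  383/80 233/50 463/100 1223/240
  1121/240 449/100 251/50 1147/240
  175/36 613/120 581/120 97/18
After step 3:
  3643/720 2021/400 18037/3600 11003/2160
  3857/800 9517/2000 29477/6000 35159/7200
  33857/7200 28739/6000 28513/6000 36511/7200
  10541/2160 17371/3600 18323/3600 10807/2160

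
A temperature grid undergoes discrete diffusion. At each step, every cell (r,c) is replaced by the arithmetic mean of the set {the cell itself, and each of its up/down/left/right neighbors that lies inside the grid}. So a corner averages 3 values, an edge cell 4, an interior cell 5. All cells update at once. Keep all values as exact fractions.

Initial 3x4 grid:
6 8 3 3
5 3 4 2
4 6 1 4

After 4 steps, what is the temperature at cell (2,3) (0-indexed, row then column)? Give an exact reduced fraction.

Step 1: cell (2,3) = 7/3
Step 2: cell (2,3) = 28/9
Step 3: cell (2,3) = 3193/1080
Step 4: cell (2,3) = 425101/129600
Full grid after step 4:
  315773/64800 124957/27000 13039/3375 460151/129600
  2079367/432000 24079/5625 456677/120000 938273/288000
  16061/3600 33603/8000 757121/216000 425101/129600

Answer: 425101/129600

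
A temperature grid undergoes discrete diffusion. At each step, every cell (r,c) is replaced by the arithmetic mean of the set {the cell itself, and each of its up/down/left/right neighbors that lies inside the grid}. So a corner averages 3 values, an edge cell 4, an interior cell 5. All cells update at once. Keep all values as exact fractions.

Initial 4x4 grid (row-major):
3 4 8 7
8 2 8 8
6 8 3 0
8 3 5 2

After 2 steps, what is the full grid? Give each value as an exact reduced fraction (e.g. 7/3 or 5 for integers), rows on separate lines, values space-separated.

After step 1:
  5 17/4 27/4 23/3
  19/4 6 29/5 23/4
  15/2 22/5 24/5 13/4
  17/3 6 13/4 7/3
After step 2:
  14/3 11/2 367/60 121/18
  93/16 126/25 291/50 337/60
  1339/240 287/50 43/10 121/30
  115/18 1159/240 983/240 53/18

Answer: 14/3 11/2 367/60 121/18
93/16 126/25 291/50 337/60
1339/240 287/50 43/10 121/30
115/18 1159/240 983/240 53/18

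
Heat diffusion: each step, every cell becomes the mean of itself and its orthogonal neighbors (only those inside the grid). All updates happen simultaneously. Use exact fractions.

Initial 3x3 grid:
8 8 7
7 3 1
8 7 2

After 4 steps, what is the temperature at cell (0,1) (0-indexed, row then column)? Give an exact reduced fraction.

Step 1: cell (0,1) = 13/2
Step 2: cell (0,1) = 247/40
Step 3: cell (0,1) = 14029/2400
Step 4: cell (0,1) = 832063/144000
Full grid after step 4:
  101023/16200 832063/144000 674809/129600
  880063/144000 1975061/360000 4267003/864000
  378017/64800 1144657/216000 614659/129600

Answer: 832063/144000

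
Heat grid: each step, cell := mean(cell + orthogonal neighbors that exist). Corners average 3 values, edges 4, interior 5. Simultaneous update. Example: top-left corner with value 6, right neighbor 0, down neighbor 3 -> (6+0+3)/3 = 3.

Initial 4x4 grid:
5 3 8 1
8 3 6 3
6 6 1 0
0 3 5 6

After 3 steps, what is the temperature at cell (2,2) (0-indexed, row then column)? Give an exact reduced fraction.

Answer: 22183/6000

Derivation:
Step 1: cell (2,2) = 18/5
Step 2: cell (2,2) = 357/100
Step 3: cell (2,2) = 22183/6000
Full grid after step 3:
  11087/2160 34547/7200 679/160 2719/720
  17521/3600 27737/6000 7969/2000 421/120
  5291/1200 8127/2000 22183/6000 5959/1800
  2801/720 3039/800 25231/7200 7201/2160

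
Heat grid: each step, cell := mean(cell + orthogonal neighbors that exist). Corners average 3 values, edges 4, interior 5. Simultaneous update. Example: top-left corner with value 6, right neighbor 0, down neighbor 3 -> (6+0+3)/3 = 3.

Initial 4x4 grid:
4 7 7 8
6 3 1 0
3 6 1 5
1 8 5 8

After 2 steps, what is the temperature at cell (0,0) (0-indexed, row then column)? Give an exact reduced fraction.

Step 1: cell (0,0) = 17/3
Step 2: cell (0,0) = 179/36
Full grid after step 2:
  179/36 319/60 23/5 19/4
  137/30 409/100 397/100 18/5
  81/20 107/25 96/25 83/20
  13/3 187/40 201/40 5

Answer: 179/36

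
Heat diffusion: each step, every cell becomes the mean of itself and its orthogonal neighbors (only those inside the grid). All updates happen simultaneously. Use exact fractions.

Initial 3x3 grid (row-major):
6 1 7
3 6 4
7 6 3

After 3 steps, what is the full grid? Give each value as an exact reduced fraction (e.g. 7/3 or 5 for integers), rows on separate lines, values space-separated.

After step 1:
  10/3 5 4
  11/2 4 5
  16/3 11/2 13/3
After step 2:
  83/18 49/12 14/3
  109/24 5 13/3
  49/9 115/24 89/18
After step 3:
  953/216 661/144 157/36
  1411/288 91/20 341/72
  133/27 1453/288 1013/216

Answer: 953/216 661/144 157/36
1411/288 91/20 341/72
133/27 1453/288 1013/216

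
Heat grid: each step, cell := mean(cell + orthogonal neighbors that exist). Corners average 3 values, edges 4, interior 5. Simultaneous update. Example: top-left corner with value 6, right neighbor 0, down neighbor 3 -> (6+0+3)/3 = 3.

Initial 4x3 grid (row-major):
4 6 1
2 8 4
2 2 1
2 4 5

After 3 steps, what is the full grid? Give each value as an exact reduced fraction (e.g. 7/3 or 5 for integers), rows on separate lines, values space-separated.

After step 1:
  4 19/4 11/3
  4 22/5 7/2
  2 17/5 3
  8/3 13/4 10/3
After step 2:
  17/4 1009/240 143/36
  18/5 401/100 437/120
  181/60 321/100 397/120
  95/36 253/80 115/36
After step 3:
  2893/720 59171/14400 8509/2160
  4463/1200 22399/6000 13439/3600
  11219/3600 6683/2000 12019/3600
  6349/2160 14647/4800 6959/2160

Answer: 2893/720 59171/14400 8509/2160
4463/1200 22399/6000 13439/3600
11219/3600 6683/2000 12019/3600
6349/2160 14647/4800 6959/2160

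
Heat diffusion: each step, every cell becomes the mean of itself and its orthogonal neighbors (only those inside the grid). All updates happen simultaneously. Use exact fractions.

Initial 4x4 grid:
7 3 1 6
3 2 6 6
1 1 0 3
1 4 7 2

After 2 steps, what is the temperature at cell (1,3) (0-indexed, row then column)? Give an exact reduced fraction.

Step 1: cell (1,3) = 21/4
Step 2: cell (1,3) = 23/6
Full grid after step 2:
  65/18 175/48 175/48 163/36
  145/48 141/50 373/100 23/6
  167/80 51/20 14/5 77/20
  9/4 101/40 139/40 10/3

Answer: 23/6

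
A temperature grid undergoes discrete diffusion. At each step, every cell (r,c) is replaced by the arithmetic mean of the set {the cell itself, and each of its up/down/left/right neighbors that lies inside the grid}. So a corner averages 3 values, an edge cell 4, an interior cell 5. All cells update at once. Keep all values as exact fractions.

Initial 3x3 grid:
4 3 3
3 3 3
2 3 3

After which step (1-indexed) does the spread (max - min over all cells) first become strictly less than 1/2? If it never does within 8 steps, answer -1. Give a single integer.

Step 1: max=10/3, min=8/3, spread=2/3
Step 2: max=115/36, min=101/36, spread=7/18
  -> spread < 1/2 first at step 2
Step 3: max=1345/432, min=1247/432, spread=49/216
Step 4: max=21247/6912, min=20225/6912, spread=511/3456
Step 5: max=253141/82944, min=244523/82944, spread=4309/41472
Step 6: max=3022279/995328, min=2949689/995328, spread=36295/497664
Step 7: max=36137581/11943936, min=35526035/11943936, spread=305773/5971968
Step 8: max=432557647/143327232, min=427405745/143327232, spread=2575951/71663616

Answer: 2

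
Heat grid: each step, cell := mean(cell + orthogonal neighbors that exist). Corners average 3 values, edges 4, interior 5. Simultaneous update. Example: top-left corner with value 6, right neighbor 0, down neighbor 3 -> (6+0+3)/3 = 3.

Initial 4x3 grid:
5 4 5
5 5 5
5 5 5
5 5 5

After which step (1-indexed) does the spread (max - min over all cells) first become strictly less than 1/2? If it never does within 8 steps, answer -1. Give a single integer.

Answer: 1

Derivation:
Step 1: max=5, min=14/3, spread=1/3
  -> spread < 1/2 first at step 1
Step 2: max=5, min=1133/240, spread=67/240
Step 3: max=5, min=10363/2160, spread=437/2160
Step 4: max=4991/1000, min=4162469/864000, spread=29951/172800
Step 5: max=16796/3375, min=37664179/7776000, spread=206761/1555200
Step 6: max=26834329/5400000, min=15095804429/3110400000, spread=14430763/124416000
Step 7: max=2142347273/432000000, min=908012258311/186624000000, spread=139854109/1492992000
Step 8: max=192548771023/38880000000, min=54564728109749/11197440000000, spread=7114543559/89579520000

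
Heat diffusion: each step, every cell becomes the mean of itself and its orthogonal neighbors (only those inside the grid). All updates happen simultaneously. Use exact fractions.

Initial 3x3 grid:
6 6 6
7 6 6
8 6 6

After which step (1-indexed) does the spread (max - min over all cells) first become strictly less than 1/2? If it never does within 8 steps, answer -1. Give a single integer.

Step 1: max=7, min=6, spread=1
Step 2: max=27/4, min=6, spread=3/4
Step 3: max=4739/720, min=1091/180, spread=25/48
Step 4: max=280553/43200, min=33091/5400, spread=211/576
  -> spread < 1/2 first at step 4
Step 5: max=5558297/864000, min=49409/8000, spread=1777/6912
Step 6: max=994438177/155520000, min=15099493/2430000, spread=14971/82944
Step 7: max=59407070419/9331200000, min=14556171511/2332800000, spread=126121/995328
Step 8: max=1184623302131/186624000000, min=146002719407/23328000000, spread=1062499/11943936

Answer: 4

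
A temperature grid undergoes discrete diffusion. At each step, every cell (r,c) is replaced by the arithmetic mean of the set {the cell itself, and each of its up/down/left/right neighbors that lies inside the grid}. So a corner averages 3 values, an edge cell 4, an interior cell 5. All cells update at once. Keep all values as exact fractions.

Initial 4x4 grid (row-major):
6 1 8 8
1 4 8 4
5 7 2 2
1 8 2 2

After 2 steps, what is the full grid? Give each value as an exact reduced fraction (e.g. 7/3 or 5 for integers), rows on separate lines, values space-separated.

After step 1:
  8/3 19/4 25/4 20/3
  4 21/5 26/5 11/2
  7/2 26/5 21/5 5/2
  14/3 9/2 7/2 2
After step 2:
  137/36 67/15 343/60 221/36
  431/120 467/100 507/100 149/30
  521/120 108/25 103/25 71/20
  38/9 67/15 71/20 8/3

Answer: 137/36 67/15 343/60 221/36
431/120 467/100 507/100 149/30
521/120 108/25 103/25 71/20
38/9 67/15 71/20 8/3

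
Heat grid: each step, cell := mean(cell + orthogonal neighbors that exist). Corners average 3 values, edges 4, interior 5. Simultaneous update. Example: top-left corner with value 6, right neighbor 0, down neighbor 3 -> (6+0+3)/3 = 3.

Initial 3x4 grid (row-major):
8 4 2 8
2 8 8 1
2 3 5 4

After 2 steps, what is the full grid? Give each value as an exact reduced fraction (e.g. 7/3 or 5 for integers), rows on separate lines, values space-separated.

Answer: 91/18 31/6 73/15 173/36
17/4 124/25 511/100 341/80
71/18 101/24 529/120 163/36

Derivation:
After step 1:
  14/3 11/2 11/2 11/3
  5 5 24/5 21/4
  7/3 9/2 5 10/3
After step 2:
  91/18 31/6 73/15 173/36
  17/4 124/25 511/100 341/80
  71/18 101/24 529/120 163/36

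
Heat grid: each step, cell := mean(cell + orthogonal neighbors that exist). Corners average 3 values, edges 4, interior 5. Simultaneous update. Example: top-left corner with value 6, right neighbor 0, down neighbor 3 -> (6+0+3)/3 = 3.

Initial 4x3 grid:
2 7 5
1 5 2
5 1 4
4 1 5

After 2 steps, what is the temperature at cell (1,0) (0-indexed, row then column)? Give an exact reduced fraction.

Answer: 47/15

Derivation:
Step 1: cell (1,0) = 13/4
Step 2: cell (1,0) = 47/15
Full grid after step 2:
  34/9 319/80 161/36
  47/15 92/25 223/60
  47/15 149/50 203/60
  53/18 757/240 109/36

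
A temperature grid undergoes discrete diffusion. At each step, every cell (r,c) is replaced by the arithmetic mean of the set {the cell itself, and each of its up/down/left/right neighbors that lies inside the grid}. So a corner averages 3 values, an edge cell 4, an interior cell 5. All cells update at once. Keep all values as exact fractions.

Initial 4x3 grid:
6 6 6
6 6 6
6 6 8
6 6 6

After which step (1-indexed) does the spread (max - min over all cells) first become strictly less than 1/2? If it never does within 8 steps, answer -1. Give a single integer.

Step 1: max=20/3, min=6, spread=2/3
Step 2: max=391/60, min=6, spread=31/60
Step 3: max=3451/540, min=6, spread=211/540
  -> spread < 1/2 first at step 3
Step 4: max=340897/54000, min=5447/900, spread=14077/54000
Step 5: max=3056407/486000, min=327683/54000, spread=5363/24300
Step 6: max=91220809/14580000, min=182869/30000, spread=93859/583200
Step 7: max=5459074481/874800000, min=296936467/48600000, spread=4568723/34992000
Step 8: max=326708435629/52488000000, min=8929618889/1458000000, spread=8387449/83980800

Answer: 3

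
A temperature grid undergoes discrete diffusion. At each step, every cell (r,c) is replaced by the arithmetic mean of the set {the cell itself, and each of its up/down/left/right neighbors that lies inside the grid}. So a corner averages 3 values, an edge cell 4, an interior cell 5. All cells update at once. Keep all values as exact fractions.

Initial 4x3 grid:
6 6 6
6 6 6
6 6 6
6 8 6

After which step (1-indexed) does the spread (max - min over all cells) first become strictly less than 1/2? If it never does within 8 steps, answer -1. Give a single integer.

Step 1: max=20/3, min=6, spread=2/3
Step 2: max=787/120, min=6, spread=67/120
Step 3: max=6917/1080, min=6, spread=437/1080
  -> spread < 1/2 first at step 3
Step 4: max=2749531/432000, min=3009/500, spread=29951/86400
Step 5: max=24543821/3888000, min=20408/3375, spread=206761/777600
Step 6: max=9787395571/1555200000, min=16365671/2700000, spread=14430763/62208000
Step 7: max=584979741689/93312000000, min=1313652727/216000000, spread=139854109/746496000
Step 8: max=35014791890251/5598720000000, min=118491228977/19440000000, spread=7114543559/44789760000

Answer: 3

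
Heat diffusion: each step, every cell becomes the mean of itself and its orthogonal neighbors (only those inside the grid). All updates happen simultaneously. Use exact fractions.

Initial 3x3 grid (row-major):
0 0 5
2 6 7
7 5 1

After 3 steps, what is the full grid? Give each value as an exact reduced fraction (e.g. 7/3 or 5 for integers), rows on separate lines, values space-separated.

Answer: 613/216 1883/576 263/72
2023/576 113/30 2407/576
871/216 279/64 959/216

Derivation:
After step 1:
  2/3 11/4 4
  15/4 4 19/4
  14/3 19/4 13/3
After step 2:
  43/18 137/48 23/6
  157/48 4 205/48
  79/18 71/16 83/18
After step 3:
  613/216 1883/576 263/72
  2023/576 113/30 2407/576
  871/216 279/64 959/216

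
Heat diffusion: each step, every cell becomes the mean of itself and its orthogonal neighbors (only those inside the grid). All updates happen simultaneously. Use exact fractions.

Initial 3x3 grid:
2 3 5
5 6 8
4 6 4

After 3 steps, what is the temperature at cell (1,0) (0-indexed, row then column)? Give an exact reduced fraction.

Step 1: cell (1,0) = 17/4
Step 2: cell (1,0) = 1091/240
Step 3: cell (1,0) = 65077/14400
Full grid after step 3:
  9341/2160 8269/1800 10991/2160
  65077/14400 7531/1500 76327/14400
  3527/720 1549/300 3997/720

Answer: 65077/14400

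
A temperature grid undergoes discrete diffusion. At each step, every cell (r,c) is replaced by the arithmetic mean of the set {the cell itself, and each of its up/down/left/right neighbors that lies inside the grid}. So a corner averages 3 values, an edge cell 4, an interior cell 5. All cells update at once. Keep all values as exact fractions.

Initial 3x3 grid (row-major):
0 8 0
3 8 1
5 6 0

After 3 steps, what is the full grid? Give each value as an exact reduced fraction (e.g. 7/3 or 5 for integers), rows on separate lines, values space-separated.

Answer: 2203/540 13481/3600 2459/720
7553/1800 5947/1500 48349/14400
9427/2160 19033/4800 949/270

Derivation:
After step 1:
  11/3 4 3
  4 26/5 9/4
  14/3 19/4 7/3
After step 2:
  35/9 119/30 37/12
  263/60 101/25 767/240
  161/36 339/80 28/9
After step 3:
  2203/540 13481/3600 2459/720
  7553/1800 5947/1500 48349/14400
  9427/2160 19033/4800 949/270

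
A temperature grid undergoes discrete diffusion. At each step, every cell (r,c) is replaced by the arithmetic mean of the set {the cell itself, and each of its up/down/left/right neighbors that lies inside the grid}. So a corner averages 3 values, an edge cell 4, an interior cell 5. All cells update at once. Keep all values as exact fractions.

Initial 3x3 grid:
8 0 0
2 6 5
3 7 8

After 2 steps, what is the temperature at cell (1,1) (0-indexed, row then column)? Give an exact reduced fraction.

Answer: 23/5

Derivation:
Step 1: cell (1,1) = 4
Step 2: cell (1,1) = 23/5
Full grid after step 2:
  139/36 25/8 119/36
  193/48 23/5 205/48
  59/12 31/6 209/36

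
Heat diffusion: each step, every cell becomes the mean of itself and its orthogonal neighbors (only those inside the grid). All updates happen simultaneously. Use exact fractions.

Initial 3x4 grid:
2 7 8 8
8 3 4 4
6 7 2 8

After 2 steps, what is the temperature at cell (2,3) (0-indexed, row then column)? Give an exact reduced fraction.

Answer: 191/36

Derivation:
Step 1: cell (2,3) = 14/3
Step 2: cell (2,3) = 191/36
Full grid after step 2:
  185/36 1393/240 1357/240 233/36
  1393/240 97/20 28/5 323/60
  65/12 451/80 1117/240 191/36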